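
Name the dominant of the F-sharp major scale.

C#

Degree 5 takes the letter 4 steps above F, which is C.
In major, degree 5 sits 7 semitones above the tonic. F# + 7 semitones is pitch class 1, spelled on C as C#.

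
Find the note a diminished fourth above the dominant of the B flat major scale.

Bbb

The dominant of Bb major is F.
A diminished fourth (4 semitones) above F lands on the letter B, giving Bbb.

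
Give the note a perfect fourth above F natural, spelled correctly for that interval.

Bb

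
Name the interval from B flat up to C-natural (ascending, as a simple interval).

The letter names run B→C, a span of 1 letter step, so the interval is some kind of second.
Bb to C is 2 semitones. A major second is 2, so 2 makes it major.

major second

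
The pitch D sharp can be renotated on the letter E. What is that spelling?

Eb

Plain E sits 1 semitone above D#, so on the letter E the same pitch needs a flat: Eb.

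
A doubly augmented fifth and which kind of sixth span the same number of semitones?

A doubly augmented fifth spans 9 semitones.
A sixth spanning 9 semitones is major (the major sixth is 9).

major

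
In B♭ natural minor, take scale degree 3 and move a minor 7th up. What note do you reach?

Scale degree 3 of Bb natural minor is Db.
A minor seventh (10 semitones) above Db lands on the letter C, giving Cb.

Cb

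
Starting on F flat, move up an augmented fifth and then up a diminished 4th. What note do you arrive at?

Fb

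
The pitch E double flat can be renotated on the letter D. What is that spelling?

D

Ebb is pitch class 2. The letter D alone is pitch class 2.
Pitch class 2 on D needs no accidental: D.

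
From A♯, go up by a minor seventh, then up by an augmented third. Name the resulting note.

A minor seventh up from A# is G# (letter G, 10 semitones up).
An augmented third up from G# is B## (letter B, 5 semitones up).

B##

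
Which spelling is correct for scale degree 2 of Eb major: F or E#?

F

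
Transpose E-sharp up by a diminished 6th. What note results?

E up a major sixth is C#, so the target letter is C.
From E#, a diminished sixth is 7 semitones up: C.

C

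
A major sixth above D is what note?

A sixth above D lands on the letter B.
A major sixth spans 9 semitones, so D moves to pitch class 11. On the letter B that is B.

B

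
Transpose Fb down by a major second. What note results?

Ebb

F down a major second is Eb, so the target letter is E.
From Fb, a major second is 2 semitones down: Ebb.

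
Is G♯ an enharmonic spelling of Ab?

G# = pitch class 8 and Ab = pitch class 8 — the same pitch class, so they are enharmonic equivalents.

Yes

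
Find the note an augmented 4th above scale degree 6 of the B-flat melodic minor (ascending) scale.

Scale degree 6 of Bb melodic minor (ascending) is G.
An augmented fourth (6 semitones) above G lands on the letter C, giving C#.

C#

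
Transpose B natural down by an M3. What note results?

G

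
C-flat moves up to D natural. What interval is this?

augmented second

The letter names run C→D, a span of 1 letter step, so the interval is some kind of second.
Cb to D is 3 semitones. A major second is 2, so 3 makes it augmented.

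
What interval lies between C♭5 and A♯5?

Counting letters C–D–E–F–G–A gives a sixth.
Cb→A# = 11 semitones, 2 wider than the major sixth (9), so doubly augmented.

doubly augmented sixth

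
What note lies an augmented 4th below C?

A fourth below C lands on the letter G.
An augmented fourth spans 6 semitones, so C moves to pitch class 6. On the letter G that is Gb.

Gb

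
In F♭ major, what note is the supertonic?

Gb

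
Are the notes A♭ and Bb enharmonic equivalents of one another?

Ab is pitch class 8; Bb is pitch class 10.
The pitch classes differ (8 vs. 10), so they are not enharmonic equivalents.

No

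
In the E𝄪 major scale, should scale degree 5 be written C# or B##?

Each scale degree takes a distinct letter name. Degree 5 of a scale on E must use the letter B.
B## and C# are enharmonically the same pitch, but only B## uses the letter B, so it is the correct spelling here.

B##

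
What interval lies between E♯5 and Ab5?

doubly diminished fourth

The letter names run E→A, a span of 3 letter steps, so the interval is some kind of fourth.
E# to Ab is 3 semitones. A perfect fourth is 5, so 3 makes it doubly diminished.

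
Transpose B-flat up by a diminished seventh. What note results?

Abb

A seventh above B lands on the letter A.
A diminished seventh spans 9 semitones, so Bb moves to pitch class 7. On the letter A that is Abb.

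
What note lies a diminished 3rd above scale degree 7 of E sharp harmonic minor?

Scale degree 7 of E# harmonic minor is D##.
A diminished third (2 semitones) above D## lands on the letter F, giving F#.

F#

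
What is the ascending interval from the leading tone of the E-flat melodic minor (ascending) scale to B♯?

augmented sixth

The leading tone of Eb melodic minor (ascending) is D.
D up to B#: letters D→B make it a sixth; 10 semitones makes it augmented.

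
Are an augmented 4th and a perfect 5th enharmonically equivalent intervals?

No

An augmented fourth spans 6 semitones; a perfect fifth spans 7.
The spans differ, so they are not enharmonic equivalents.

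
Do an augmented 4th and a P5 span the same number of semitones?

No

An augmented fourth spans 6 semitones; a perfect fifth spans 7.
The spans differ, so they are not enharmonic equivalents.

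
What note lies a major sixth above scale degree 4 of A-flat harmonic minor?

Scale degree 4 of Ab harmonic minor is Db.
A major sixth (9 semitones) above Db lands on the letter B, giving Bb.

Bb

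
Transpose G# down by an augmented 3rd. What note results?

Eb

A third below G lands on the letter E.
An augmented third spans 5 semitones, so G# moves to pitch class 3. On the letter E that is Eb.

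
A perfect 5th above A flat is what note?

Eb

A up a perfect fifth is E, so the target letter is E.
From Ab, a perfect fifth is 7 semitones up: Eb.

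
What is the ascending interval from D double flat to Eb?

augmented second

The letter names run D→E, a span of 1 letter step, so the interval is some kind of second.
Dbb to Eb is 3 semitones. A major second is 2, so 3 makes it augmented.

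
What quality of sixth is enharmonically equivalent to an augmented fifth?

minor

An augmented fifth spans 8 semitones.
A sixth spanning 8 semitones is minor (the major sixth is 9).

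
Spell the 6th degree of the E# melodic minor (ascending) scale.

C##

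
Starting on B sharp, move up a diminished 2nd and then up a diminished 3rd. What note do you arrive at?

A diminished second up from B# is C (letter C, 0 semitones up).
A diminished third up from C is Ebb (letter E, 2 semitones up).

Ebb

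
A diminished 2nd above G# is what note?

G up a major second is A, so the target letter is A.
From G#, a diminished second is 0 semitones up: Ab.

Ab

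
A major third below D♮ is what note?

Bb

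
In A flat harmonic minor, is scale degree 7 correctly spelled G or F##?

G

Each scale degree takes a distinct letter name. Degree 7 of a scale on A must use the letter G.
G and F## are enharmonically the same pitch, but only G uses the letter G, so it is the correct spelling here.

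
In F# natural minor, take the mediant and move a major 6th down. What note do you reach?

C

The mediant of F# natural minor is A.
A major sixth (9 semitones) below A lands on the letter C, giving C.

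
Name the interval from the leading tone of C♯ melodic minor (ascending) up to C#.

minor second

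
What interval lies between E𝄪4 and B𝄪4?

Counting letters E–F–G–A–B gives a fifth.
E##→B## = 7 semitones, exactly the perfect fifth.

perfect fifth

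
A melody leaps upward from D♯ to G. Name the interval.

Counting letters D–E–F–G gives a fourth.
D#→G = 4 semitones, 1 narrower than the perfect fourth (5), so diminished.

diminished fourth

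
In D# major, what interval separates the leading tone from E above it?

diminished third

The leading tone of D# major is C##.
C## up to E: letters C→E make it a third; 2 semitones makes it diminished.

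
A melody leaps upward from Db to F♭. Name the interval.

minor third

Counting letters D–E–F gives a third.
Db→Fb = 3 semitones, 1 narrower than the major third (4), so minor.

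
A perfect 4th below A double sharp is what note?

E##

A fourth below A lands on the letter E.
A perfect fourth spans 5 semitones, so A## moves to pitch class 6. On the letter E that is E##.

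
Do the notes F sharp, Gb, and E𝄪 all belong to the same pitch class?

Yes

F# = pitch class 6 and Gb = pitch class 6 and E## = pitch class 6 — the same pitch class, so they are enharmonic equivalents.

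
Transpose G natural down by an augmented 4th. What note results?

Db

G down a perfect fourth is D, so the target letter is D.
From G, an augmented fourth is 6 semitones down: Db.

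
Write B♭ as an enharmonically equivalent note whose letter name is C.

Bb is pitch class 10. The letter C alone is pitch class 0.
To reach pitch class 10 from C requires an offset of -2 semitones, i.e. double flat: Cbb.

Cbb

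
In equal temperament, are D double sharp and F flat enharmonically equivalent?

Yes

D## is pitch class 4; Fb is pitch class 4.
All spellings map to pitch class 4, so they are enharmonically equivalent.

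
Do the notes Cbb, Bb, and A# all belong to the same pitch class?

Cbb is pitch class 10; Bb is pitch class 10; A# is pitch class 10.
All spellings map to pitch class 10, so they are enharmonically equivalent.

Yes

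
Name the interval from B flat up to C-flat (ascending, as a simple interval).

The letter names run B→C, a span of 1 letter step, so the interval is some kind of second.
Bb to Cb is 1 semitone. A major second is 2, so 1 makes it minor.

minor second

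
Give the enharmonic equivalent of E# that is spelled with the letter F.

F

E# is pitch class 5. The letter F alone is pitch class 5.
Pitch class 5 on F needs no accidental: F.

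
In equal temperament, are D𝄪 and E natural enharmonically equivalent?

Yes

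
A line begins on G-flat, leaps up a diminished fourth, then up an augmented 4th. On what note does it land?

Fb

A diminished fourth up from Gb is Cbb (letter C, 4 semitones up).
An augmented fourth up from Cbb is Fb (letter F, 6 semitones up).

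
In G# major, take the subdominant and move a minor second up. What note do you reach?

D

The subdominant of G# major is C#.
A minor second (1 semitone) above C# lands on the letter D, giving D.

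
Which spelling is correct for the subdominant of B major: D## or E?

E

Each scale degree takes a distinct letter name. Degree 4 of a scale on B must use the letter E.
E and D## are enharmonically the same pitch, but only E uses the letter E, so it is the correct spelling here.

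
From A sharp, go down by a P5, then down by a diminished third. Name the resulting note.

B##

A perfect fifth down from A# is D# (letter D, 7 semitones down).
A diminished third down from D# is B## (letter B, 2 semitones down).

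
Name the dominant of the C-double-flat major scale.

Degree 5 takes the letter 4 steps above C, which is G.
In major, degree 5 sits 7 semitones above the tonic. Cbb + 7 semitones is pitch class 5, spelled on G as Gbb.

Gbb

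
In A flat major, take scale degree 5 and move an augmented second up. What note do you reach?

F#

Scale degree 5 of Ab major is Eb.
An augmented second (3 semitones) above Eb lands on the letter F, giving F#.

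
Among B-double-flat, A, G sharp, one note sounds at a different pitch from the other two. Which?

In 12-tone equal temperament, enharmonic equivalents share a pitch class. Bbb is pitch class 9; A is pitch class 9; G# is pitch class 8.
Bbb and A share pitch class 9, while G# is pitch class 8.

G#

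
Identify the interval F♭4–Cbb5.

diminished fifth

The letter names run F→C, a span of 4 letter steps, so the interval is some kind of fifth.
Fb to Cbb is 6 semitones. A perfect fifth is 7, so 6 makes it diminished.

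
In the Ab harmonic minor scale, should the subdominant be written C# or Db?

Each scale degree takes a distinct letter name. Degree 4 of a scale on A must use the letter D.
Db and C# are enharmonically the same pitch, but only Db uses the letter D, so it is the correct spelling here.

Db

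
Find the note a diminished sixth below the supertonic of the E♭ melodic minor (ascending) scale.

The supertonic of Eb melodic minor (ascending) is F.
A diminished sixth (7 semitones) below F lands on the letter A, giving A#.

A#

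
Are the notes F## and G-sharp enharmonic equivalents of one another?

Two spellings are enharmonically equivalent only if they share a pitch class.
Here F## → 7, G# → 8; 7 ≠ 8, so they are not.

No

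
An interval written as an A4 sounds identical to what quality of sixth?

An augmented fourth spans 6 semitones.
A sixth spanning 6 semitones is doubly diminished (the major sixth is 9).

doubly diminished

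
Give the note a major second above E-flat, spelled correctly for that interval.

F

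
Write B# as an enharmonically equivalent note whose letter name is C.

C

Plain C sits at the same pitch as B#, so on the letter C the same pitch needs a natural: C.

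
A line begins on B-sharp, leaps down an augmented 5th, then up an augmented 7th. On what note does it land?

D##

An augmented fifth down from B# is E (letter E, 8 semitones down).
An augmented seventh up from E is D## (letter D, 12 semitones up).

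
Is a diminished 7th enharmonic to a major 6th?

A diminished seventh spans 9 semitones; a major sixth spans 9.
They are enharmonically equivalent.

Yes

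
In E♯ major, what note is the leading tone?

The E# major scale runs E# F## G## A# B# C## D##.
Degree 7 is D##.

D##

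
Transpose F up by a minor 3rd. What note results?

Ab

A third above F lands on the letter A.
A minor third spans 3 semitones, so F moves to pitch class 8. On the letter A that is Ab.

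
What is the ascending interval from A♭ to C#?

The letter names run A→C, a span of 2 letter steps, so the interval is some kind of third.
Ab to C# is 5 semitones. A major third is 4, so 5 makes it augmented.

augmented third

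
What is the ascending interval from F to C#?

augmented fifth

The letter names run F→C, a span of 4 letter steps, so the interval is some kind of fifth.
F to C# is 8 semitones. A perfect fifth is 7, so 8 makes it augmented.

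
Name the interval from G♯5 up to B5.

minor third

The letter names run G→B, a span of 2 letter steps, so the interval is some kind of third.
G# to B is 3 semitones. A major third is 4, so 3 makes it minor.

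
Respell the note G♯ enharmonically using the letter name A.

Ab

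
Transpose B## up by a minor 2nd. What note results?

C##

B up a major second is C#, so the target letter is C.
From B##, a minor second is 1 semitone up: C##.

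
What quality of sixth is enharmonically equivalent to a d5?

doubly diminished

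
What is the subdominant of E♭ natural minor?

The Eb natural minor scale runs Eb F Gb Ab Bb Cb Db.
Degree 4 is Ab.

Ab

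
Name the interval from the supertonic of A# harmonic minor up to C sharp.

The supertonic of A# harmonic minor is B#.
B# up to C#: letters B→C make it a second; 1 semitone makes it minor.

minor second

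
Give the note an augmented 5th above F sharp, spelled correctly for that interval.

F up a perfect fifth is C, so the target letter is C.
From F#, an augmented fifth is 8 semitones up: C##.

C##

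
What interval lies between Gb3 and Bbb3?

Counting letters G–A–B gives a third.
Gb→Bbb = 3 semitones, 1 narrower than the major third (4), so minor.

minor third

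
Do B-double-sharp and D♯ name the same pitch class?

Two spellings are enharmonically equivalent only if they share a pitch class.
Here B## → 1, D# → 3; 1 ≠ 3, so they are not.

No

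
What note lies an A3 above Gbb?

Bb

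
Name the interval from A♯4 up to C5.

The letter names run A→C, a span of 2 letter steps, so the interval is some kind of third.
A# to C is 2 semitones. A major third is 4, so 2 makes it diminished.

diminished third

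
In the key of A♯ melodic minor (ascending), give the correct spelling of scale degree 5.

The A# melodic minor (ascending) scale runs A# B# C# D# E# F## G##.
Degree 5 is E#.

E#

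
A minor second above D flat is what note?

Ebb

D up a major second is E, so the target letter is E.
From Db, a minor second is 1 semitone up: Ebb.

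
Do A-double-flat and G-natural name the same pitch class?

Abb is pitch class 7; G is pitch class 7.
All spellings map to pitch class 7, so they are enharmonically equivalent.

Yes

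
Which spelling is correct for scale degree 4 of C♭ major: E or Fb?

Fb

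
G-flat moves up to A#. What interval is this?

The letter names run G→A, a span of 1 letter step, so the interval is some kind of second.
Gb to A# is 4 semitones. A major second is 2, so 4 makes it doubly augmented.

doubly augmented second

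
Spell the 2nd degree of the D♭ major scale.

The Db major scale runs Db Eb F Gb Ab Bb C.
Degree 2 is Eb.

Eb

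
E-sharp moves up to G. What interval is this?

Counting letters E–F–G gives a third.
E#→G = 2 semitones, 2 narrower than the major third (4), so diminished.

diminished third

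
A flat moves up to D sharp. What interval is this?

The letter names run A→D, a span of 3 letter steps, so the interval is some kind of fourth.
Ab to D# is 7 semitones. A perfect fourth is 5, so 7 makes it doubly augmented.

doubly augmented fourth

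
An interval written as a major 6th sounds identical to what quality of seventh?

A major sixth spans 9 semitones.
A seventh spanning 9 semitones is diminished (the major seventh is 11).

diminished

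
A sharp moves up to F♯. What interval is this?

Counting letters A–B–C–D–E–F gives a sixth.
A#→F# = 8 semitones, 1 narrower than the major sixth (9), so minor.

minor sixth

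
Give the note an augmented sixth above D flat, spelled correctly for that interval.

B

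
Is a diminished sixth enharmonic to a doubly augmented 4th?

A diminished sixth spans 7 semitones; a doubly augmented fourth spans 7.
They are enharmonically equivalent.

Yes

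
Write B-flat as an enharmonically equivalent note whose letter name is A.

Bb is pitch class 10. The letter A alone is pitch class 9.
To reach pitch class 10 from A requires an offset of +1 semitone, i.e. sharp: A#.

A#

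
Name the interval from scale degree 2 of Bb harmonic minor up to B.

major seventh

Scale degree 2 of Bb harmonic minor is C.
C up to B: letters C→B make it a seventh; 11 semitones makes it major.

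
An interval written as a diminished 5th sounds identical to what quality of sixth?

doubly diminished

A diminished fifth spans 6 semitones.
A sixth spanning 6 semitones is doubly diminished (the major sixth is 9).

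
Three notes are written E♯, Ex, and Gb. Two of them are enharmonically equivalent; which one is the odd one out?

In 12-tone equal temperament, enharmonic equivalents share a pitch class. E# is pitch class 5; E## is pitch class 6; Gb is pitch class 6.
E## and Gb share pitch class 6, while E# is pitch class 5.

E#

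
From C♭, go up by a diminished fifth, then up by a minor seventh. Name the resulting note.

Fbb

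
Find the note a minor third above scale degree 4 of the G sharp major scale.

Scale degree 4 of G# major is C#.
A minor third (3 semitones) above C# lands on the letter E, giving E.

E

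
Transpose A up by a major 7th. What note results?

A up a major seventh is G#, so the target letter is G.
From A, a major seventh is 11 semitones up: G#.

G#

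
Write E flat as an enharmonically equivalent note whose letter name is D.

D#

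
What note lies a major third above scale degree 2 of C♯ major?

Scale degree 2 of C# major is D#.
A major third (4 semitones) above D# lands on the letter F, giving F##.

F##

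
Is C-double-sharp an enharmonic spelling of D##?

No

C## is pitch class 2; D## is pitch class 4.
The pitch classes differ (2 vs. 4), so they are not enharmonic equivalents.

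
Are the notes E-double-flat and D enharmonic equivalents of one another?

Ebb = pitch class 2 and D = pitch class 2 — the same pitch class, so they are enharmonic equivalents.

Yes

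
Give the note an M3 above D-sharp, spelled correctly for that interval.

A third above D lands on the letter F.
A major third spans 4 semitones, so D# moves to pitch class 7. On the letter F that is F##.

F##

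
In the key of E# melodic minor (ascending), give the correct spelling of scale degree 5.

The E# melodic minor (ascending) scale runs E# F## G# A# B# C## D##.
Degree 5 is B#.

B#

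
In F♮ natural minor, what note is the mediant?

Ab

Degree 3 takes the letter 2 steps above F, which is A.
In natural minor, degree 3 sits 3 semitones above the tonic. F + 3 semitones is pitch class 8, spelled on A as Ab.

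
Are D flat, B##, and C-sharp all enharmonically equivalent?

Db is pitch class 1; B## is pitch class 1; C# is pitch class 1.
All spellings map to pitch class 1, so they are enharmonically equivalent.

Yes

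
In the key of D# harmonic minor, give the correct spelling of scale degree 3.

The D# harmonic minor scale runs D# E# F# G# A# B C##.
Degree 3 is F#.

F#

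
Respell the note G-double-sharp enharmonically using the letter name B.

Plain B sits 2 semitones above G##, so on the letter B the same pitch needs a double flat: Bbb.

Bbb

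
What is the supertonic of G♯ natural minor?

A#

Degree 2 takes the letter 1 step above G, which is A.
In natural minor, degree 2 sits 2 semitones above the tonic. G# + 2 semitones is pitch class 10, spelled on A as A#.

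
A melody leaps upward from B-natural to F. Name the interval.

diminished fifth

Counting letters B–C–D–E–F gives a fifth.
B→F = 6 semitones, 1 narrower than the perfect fifth (7), so diminished.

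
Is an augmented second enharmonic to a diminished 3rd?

No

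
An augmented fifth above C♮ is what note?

A fifth above C lands on the letter G.
An augmented fifth spans 8 semitones, so C moves to pitch class 8. On the letter G that is G#.

G#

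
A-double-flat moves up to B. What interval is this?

doubly augmented second

The letter names run A→B, a span of 1 letter step, so the interval is some kind of second.
Abb to B is 4 semitones. A major second is 2, so 4 makes it doubly augmented.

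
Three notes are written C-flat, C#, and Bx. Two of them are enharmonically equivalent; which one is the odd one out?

Cb

In 12-tone equal temperament, enharmonic equivalents share a pitch class. Cb is pitch class 11; C# is pitch class 1; B## is pitch class 1.
C# and B## share pitch class 1, while Cb is pitch class 11.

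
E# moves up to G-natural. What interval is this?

Counting letters E–F–G gives a third.
E#→G = 2 semitones, 2 narrower than the major third (4), so diminished.

diminished third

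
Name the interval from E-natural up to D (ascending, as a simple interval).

Counting letters E–F–G–A–B–C–D gives a seventh.
E→D = 10 semitones, 1 narrower than the major seventh (11), so minor.

minor seventh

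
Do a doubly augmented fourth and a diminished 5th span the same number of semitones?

No

A doubly augmented fourth spans 7 semitones; a diminished fifth spans 6.
The spans differ, so they are not enharmonic equivalents.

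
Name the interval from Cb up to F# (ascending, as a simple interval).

Counting letters C–D–E–F gives a fourth.
Cb→F# = 7 semitones, 2 wider than the perfect fourth (5), so doubly augmented.

doubly augmented fourth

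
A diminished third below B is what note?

G##

A third below B lands on the letter G.
A diminished third spans 2 semitones, so B moves to pitch class 9. On the letter G that is G##.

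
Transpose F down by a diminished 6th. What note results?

A#

A sixth below F lands on the letter A.
A diminished sixth spans 7 semitones, so F moves to pitch class 10. On the letter A that is A#.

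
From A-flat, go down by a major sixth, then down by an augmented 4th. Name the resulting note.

Gbb

A major sixth down from Ab is Cb (letter C, 9 semitones down).
An augmented fourth down from Cb is Gbb (letter G, 6 semitones down).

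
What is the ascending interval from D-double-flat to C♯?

The letter names run D→C, a span of 6 letter steps, so the interval is some kind of seventh.
Dbb to C# is 13 semitones. A major seventh is 11, so 13 makes it doubly augmented.

doubly augmented seventh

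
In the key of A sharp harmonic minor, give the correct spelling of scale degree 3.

C#

Degree 3 takes the letter 2 steps above A, which is C.
In harmonic minor, degree 3 sits 3 semitones above the tonic. A# + 3 semitones is pitch class 1, spelled on C as C#.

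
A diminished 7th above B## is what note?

A#

A seventh above B lands on the letter A.
A diminished seventh spans 9 semitones, so B## moves to pitch class 10. On the letter A that is A#.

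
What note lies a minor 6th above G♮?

Eb

G up a major sixth is E, so the target letter is E.
From G, a minor sixth is 8 semitones up: Eb.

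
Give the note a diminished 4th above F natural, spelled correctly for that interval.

Bbb

F up a perfect fourth is Bb, so the target letter is B.
From F, a diminished fourth is 4 semitones up: Bbb.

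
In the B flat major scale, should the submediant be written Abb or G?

Each scale degree takes a distinct letter name. Degree 6 of a scale on B must use the letter G.
G and Abb are enharmonically the same pitch, but only G uses the letter G, so it is the correct spelling here.

G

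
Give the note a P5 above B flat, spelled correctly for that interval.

B up a perfect fifth is F#, so the target letter is F.
From Bb, a perfect fifth is 7 semitones up: F.

F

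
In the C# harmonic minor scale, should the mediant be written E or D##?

E

Each scale degree takes a distinct letter name. Degree 3 of a scale on C must use the letter E.
E and D## are enharmonically the same pitch, but only E uses the letter E, so it is the correct spelling here.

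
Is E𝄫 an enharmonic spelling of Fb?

Ebb is pitch class 2; Fb is pitch class 4.
The pitch classes differ (2 vs. 4), so they are not enharmonic equivalents.

No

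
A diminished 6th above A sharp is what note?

A up a major sixth is F#, so the target letter is F.
From A#, a diminished sixth is 7 semitones up: F.

F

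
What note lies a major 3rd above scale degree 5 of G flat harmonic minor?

Scale degree 5 of Gb harmonic minor is Db.
A major third (4 semitones) above Db lands on the letter F, giving F.

F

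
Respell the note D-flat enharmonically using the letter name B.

Db is pitch class 1. The letter B alone is pitch class 11.
To reach pitch class 1 from B requires an offset of +2 semitones, i.e. double sharp: B##.

B##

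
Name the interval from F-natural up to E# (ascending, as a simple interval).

Counting letters F–G–A–B–C–D–E gives a seventh.
F→E# = 12 semitones, 1 wider than the major seventh (11), so augmented.

augmented seventh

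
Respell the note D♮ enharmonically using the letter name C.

D is pitch class 2. The letter C alone is pitch class 0.
To reach pitch class 2 from C requires an offset of +2 semitones, i.e. double sharp: C##.

C##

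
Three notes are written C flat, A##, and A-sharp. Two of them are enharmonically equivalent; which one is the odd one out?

A#

In 12-tone equal temperament, enharmonic equivalents share a pitch class. Cb is pitch class 11; A## is pitch class 11; A# is pitch class 10.
Cb and A## share pitch class 11, while A# is pitch class 10.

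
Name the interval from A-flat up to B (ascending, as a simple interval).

augmented second

Counting letters A–B gives a second.
Ab→B = 3 semitones, 1 wider than the major second (2), so augmented.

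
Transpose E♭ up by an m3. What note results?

E up a major third is G#, so the target letter is G.
From Eb, a minor third is 3 semitones up: Gb.

Gb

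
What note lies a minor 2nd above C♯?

D

C up a major second is D, so the target letter is D.
From C#, a minor second is 1 semitone up: D.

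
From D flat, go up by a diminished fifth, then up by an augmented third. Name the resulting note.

A diminished fifth up from Db is Abb (letter A, 6 semitones up).
An augmented third up from Abb is C (letter C, 5 semitones up).

C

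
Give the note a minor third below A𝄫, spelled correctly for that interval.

A down a major third is F, so the target letter is F.
From Abb, a minor third is 3 semitones down: Fb.

Fb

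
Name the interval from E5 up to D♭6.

diminished seventh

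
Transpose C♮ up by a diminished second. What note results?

A second above C lands on the letter D.
A diminished second spans 0 semitones, so C moves to pitch class 0. On the letter D that is Dbb.

Dbb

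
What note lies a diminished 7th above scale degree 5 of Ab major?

Scale degree 5 of Ab major is Eb.
A diminished seventh (9 semitones) above Eb lands on the letter D, giving Dbb.

Dbb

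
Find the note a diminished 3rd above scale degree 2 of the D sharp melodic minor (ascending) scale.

Scale degree 2 of D# melodic minor (ascending) is E#.
A diminished third (2 semitones) above E# lands on the letter G, giving G.

G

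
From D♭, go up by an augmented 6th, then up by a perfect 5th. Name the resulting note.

F#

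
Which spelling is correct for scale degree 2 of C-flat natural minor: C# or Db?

Db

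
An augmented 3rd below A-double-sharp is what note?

A third below A lands on the letter F.
An augmented third spans 5 semitones, so A## moves to pitch class 6. On the letter F that is F#.

F#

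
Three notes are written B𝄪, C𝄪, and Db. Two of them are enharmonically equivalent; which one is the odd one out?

C##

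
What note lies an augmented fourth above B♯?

E##

A fourth above B lands on the letter E.
An augmented fourth spans 6 semitones, so B# moves to pitch class 6. On the letter E that is E##.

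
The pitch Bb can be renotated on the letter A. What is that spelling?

A#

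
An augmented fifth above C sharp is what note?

G##

A fifth above C lands on the letter G.
An augmented fifth spans 8 semitones, so C# moves to pitch class 9. On the letter G that is G##.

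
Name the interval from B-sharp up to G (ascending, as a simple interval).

Counting letters B–C–D–E–F–G gives a sixth.
B#→G = 7 semitones, 2 narrower than the major sixth (9), so diminished.

diminished sixth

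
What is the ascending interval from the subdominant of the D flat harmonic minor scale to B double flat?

The subdominant of Db harmonic minor is Gb.
Gb up to Bbb: letters G→B make it a third; 3 semitones makes it minor.

minor third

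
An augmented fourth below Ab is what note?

A fourth below A lands on the letter E.
An augmented fourth spans 6 semitones, so Ab moves to pitch class 2. On the letter E that is Ebb.

Ebb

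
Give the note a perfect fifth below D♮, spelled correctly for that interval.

A fifth below D lands on the letter G.
A perfect fifth spans 7 semitones, so D moves to pitch class 7. On the letter G that is G.

G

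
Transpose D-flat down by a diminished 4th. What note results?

A

D down a perfect fourth is A, so the target letter is A.
From Db, a diminished fourth is 4 semitones down: A.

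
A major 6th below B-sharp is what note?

A sixth below B lands on the letter D.
A major sixth spans 9 semitones, so B# moves to pitch class 3. On the letter D that is D#.

D#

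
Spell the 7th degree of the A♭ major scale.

The Ab major scale runs Ab Bb C Db Eb F G.
Degree 7 is G.

G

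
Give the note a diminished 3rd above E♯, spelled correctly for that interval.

E up a major third is G#, so the target letter is G.
From E#, a diminished third is 2 semitones up: G.

G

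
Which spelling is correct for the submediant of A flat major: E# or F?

F

Each scale degree takes a distinct letter name. Degree 6 of a scale on A must use the letter F.
F and E# are enharmonically the same pitch, but only F uses the letter F, so it is the correct spelling here.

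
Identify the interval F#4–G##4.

The letter names run F→G, a span of 1 letter step, so the interval is some kind of second.
F# to G## is 3 semitones. A major second is 2, so 3 makes it augmented.

augmented second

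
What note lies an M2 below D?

C

D down a major second is C, so the target letter is C.
From D, a major second is 2 semitones down: C.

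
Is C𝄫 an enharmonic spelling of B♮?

No

Two spellings are enharmonically equivalent only if they share a pitch class.
Here Cbb → 10, B → 11; 10 ≠ 11, so they are not.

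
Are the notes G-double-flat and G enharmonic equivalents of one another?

Gbb is pitch class 5; G is pitch class 7.
The pitch classes differ (5 vs. 7), so they are not enharmonic equivalents.

No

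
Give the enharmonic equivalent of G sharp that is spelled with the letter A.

Ab

Plain A sits 1 semitone above G#, so on the letter A the same pitch needs a flat: Ab.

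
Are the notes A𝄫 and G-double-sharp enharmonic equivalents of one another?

Two spellings are enharmonically equivalent only if they share a pitch class.
Here Abb → 7, G## → 9; 7 ≠ 9, so they are not.

No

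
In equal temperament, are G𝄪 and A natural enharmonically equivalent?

Yes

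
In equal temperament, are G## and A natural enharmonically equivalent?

Yes

G## is pitch class 9; A is pitch class 9.
All spellings map to pitch class 9, so they are enharmonically equivalent.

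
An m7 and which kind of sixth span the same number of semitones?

A minor seventh spans 10 semitones.
A sixth spanning 10 semitones is augmented (the major sixth is 9).

augmented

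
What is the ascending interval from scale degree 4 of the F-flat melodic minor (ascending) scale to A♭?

major seventh

Scale degree 4 of Fb melodic minor (ascending) is Bbb.
Bbb up to Ab: letters B→A make it a seventh; 11 semitones makes it major.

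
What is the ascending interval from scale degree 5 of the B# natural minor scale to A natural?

Scale degree 5 of B# natural minor is F##.
F## up to A: letters F→A make it a third; 2 semitones makes it diminished.

diminished third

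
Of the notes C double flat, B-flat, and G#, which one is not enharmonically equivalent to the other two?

G#

In 12-tone equal temperament, enharmonic equivalents share a pitch class. Cbb is pitch class 10; Bb is pitch class 10; G# is pitch class 8.
Cbb and Bb share pitch class 10, while G# is pitch class 8.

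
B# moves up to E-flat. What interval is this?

The letter names run B→E, a span of 3 letter steps, so the interval is some kind of fourth.
B# to Eb is 3 semitones. A perfect fourth is 5, so 3 makes it doubly diminished.

doubly diminished fourth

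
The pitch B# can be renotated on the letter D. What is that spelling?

Plain D sits 2 semitones above B#, so on the letter D the same pitch needs a double flat: Dbb.

Dbb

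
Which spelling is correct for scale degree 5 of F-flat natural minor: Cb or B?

Each scale degree takes a distinct letter name. Degree 5 of a scale on F must use the letter C.
Cb and B are enharmonically the same pitch, but only Cb uses the letter C, so it is the correct spelling here.

Cb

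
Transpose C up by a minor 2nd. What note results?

Db

C up a major second is D, so the target letter is D.
From C, a minor second is 1 semitone up: Db.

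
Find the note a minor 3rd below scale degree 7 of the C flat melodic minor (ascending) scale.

G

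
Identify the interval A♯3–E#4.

perfect fifth

Counting letters A–B–C–D–E gives a fifth.
A#→E# = 7 semitones, exactly the perfect fifth.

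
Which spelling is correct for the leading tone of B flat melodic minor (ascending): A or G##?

Each scale degree takes a distinct letter name. Degree 7 of a scale on B must use the letter A.
A and G## are enharmonically the same pitch, but only A uses the letter A, so it is the correct spelling here.

A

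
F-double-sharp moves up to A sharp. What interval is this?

The letter names run F→A, a span of 2 letter steps, so the interval is some kind of third.
F## to A# is 3 semitones. A major third is 4, so 3 makes it minor.

minor third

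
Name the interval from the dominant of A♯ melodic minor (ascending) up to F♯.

minor second

The dominant of A# melodic minor (ascending) is E#.
E# up to F#: letters E→F make it a second; 1 semitone makes it minor.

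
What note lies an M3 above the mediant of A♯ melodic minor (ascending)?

The mediant of A# melodic minor (ascending) is C#.
A major third (4 semitones) above C# lands on the letter E, giving E#.

E#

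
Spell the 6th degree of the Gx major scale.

Degree 6 takes the letter 5 steps above G, which is E.
In major, degree 6 sits 9 semitones above the tonic. G## + 9 semitones is pitch class 6, spelled on E as E##.

E##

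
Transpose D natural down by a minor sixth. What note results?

F#

D down a major sixth is F, so the target letter is F.
From D, a minor sixth is 8 semitones down: F#.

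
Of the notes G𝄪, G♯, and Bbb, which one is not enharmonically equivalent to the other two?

In 12-tone equal temperament, enharmonic equivalents share a pitch class. G## is pitch class 9; G# is pitch class 8; Bbb is pitch class 9.
G## and Bbb share pitch class 9, while G# is pitch class 8.

G#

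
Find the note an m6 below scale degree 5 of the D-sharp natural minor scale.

Scale degree 5 of D# natural minor is A#.
A minor sixth (8 semitones) below A# lands on the letter C, giving C##.

C##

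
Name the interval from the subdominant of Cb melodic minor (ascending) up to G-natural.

The subdominant of Cb melodic minor (ascending) is Fb.
Fb up to G: letters F→G make it a second; 3 semitones makes it augmented.

augmented second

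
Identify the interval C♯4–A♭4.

diminished sixth

Counting letters C–D–E–F–G–A gives a sixth.
C#→Ab = 7 semitones, 2 narrower than the major sixth (9), so diminished.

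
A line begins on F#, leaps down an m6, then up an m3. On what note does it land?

A minor sixth down from F# is A# (letter A, 8 semitones down).
A minor third up from A# is C# (letter C, 3 semitones up).

C#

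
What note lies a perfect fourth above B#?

A fourth above B lands on the letter E.
A perfect fourth spans 5 semitones, so B# moves to pitch class 5. On the letter E that is E#.

E#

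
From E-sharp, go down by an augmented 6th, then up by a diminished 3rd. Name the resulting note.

Bbb

An augmented sixth down from E# is G (letter G, 10 semitones down).
A diminished third up from G is Bbb (letter B, 2 semitones up).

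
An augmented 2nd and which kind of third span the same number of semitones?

An augmented second spans 3 semitones.
A third spanning 3 semitones is minor (the major third is 4).

minor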